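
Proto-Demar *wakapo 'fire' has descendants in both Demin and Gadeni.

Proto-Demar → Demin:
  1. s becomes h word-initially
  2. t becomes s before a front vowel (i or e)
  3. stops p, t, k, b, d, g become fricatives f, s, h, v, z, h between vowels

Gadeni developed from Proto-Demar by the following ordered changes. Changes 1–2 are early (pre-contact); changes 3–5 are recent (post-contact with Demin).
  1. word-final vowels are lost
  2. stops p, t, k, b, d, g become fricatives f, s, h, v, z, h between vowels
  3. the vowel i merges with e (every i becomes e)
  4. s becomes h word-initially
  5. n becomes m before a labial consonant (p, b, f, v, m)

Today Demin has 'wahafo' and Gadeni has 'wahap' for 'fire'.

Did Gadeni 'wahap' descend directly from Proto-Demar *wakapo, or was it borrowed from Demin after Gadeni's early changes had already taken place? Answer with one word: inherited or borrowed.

If inherited, *wakapo would pass through all of Gadeni's changes:
Gadeni: *wakapo
  wakapo → wakap   [apocope]
  wakap → wahap   [intervocalic lenition]
  wahap (rule 3 does not apply)
  wahap (rule 4 does not apply)
  wahap (rule 5 does not apply)
  giving Gadeni wahap.
If borrowed from Demin 'wahafo' after the early changes, it would undergo only the recent ones:
  rule 3 (vowel merger): no change (wahafo)
  rule 4 (debuccalisation): no change (wahafo)
  rule 5 (nasal place assimilation): no change (wahafo)
  ⇒ as a loan: wahafo
Gadeni 'wahap' matches the inherited outcome exactly, so it is an inherited cognate, not a loan.

inherited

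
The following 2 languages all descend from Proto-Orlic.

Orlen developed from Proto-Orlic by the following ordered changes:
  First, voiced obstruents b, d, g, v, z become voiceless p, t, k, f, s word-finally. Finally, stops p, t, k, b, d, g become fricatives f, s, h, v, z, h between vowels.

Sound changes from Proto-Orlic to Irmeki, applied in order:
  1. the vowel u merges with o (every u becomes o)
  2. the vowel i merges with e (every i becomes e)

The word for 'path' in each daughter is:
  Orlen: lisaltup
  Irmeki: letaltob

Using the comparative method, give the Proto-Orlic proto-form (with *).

*litaltub

Position 2: Orlen has i, Irmeki has e. Orlen preserves i here (none of its changes turn any other segment into i), so the proto-segment is *i.
Position 3: Orlen has s, Irmeki has t. Irmeki preserves t here (none of its changes turn any other segment into t), so the proto-segment is *t.
Position 7: Orlen has u, Irmeki has o. Orlen preserves u here (none of its changes turn any other segment into u), so the proto-segment is *u.
Continuing position by position gives *litaltub; check it forward:
Orlen: *litaltub
  litaltub → litaltup   [final devoicing]
  litaltup → lisaltup   [intervocalic lenition]
  giving Orlen lisaltup.
Irmeki: *litaltub
  litaltub → litaltob   [vowel merger]
  litaltob → letaltob   [vowel merger]
  giving Irmeki letaltob.
*litaltub is the unique common source.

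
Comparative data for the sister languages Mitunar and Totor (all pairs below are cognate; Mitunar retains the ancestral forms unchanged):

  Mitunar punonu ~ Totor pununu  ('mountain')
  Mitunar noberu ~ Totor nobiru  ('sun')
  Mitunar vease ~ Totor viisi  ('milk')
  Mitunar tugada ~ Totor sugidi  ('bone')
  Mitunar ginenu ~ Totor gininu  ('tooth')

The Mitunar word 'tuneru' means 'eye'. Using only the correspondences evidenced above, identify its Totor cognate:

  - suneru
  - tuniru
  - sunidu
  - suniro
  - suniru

suniru

tugada ~ sugidi — Mitunar t corresponds to Totor s word-initially before a back vowel.
noberu ~ nobiru — Mitunar e corresponds to Totor i after a consonant, before r.
Applying these to Mitunar 'tuneru':
  tuneru → suneru   (t→s word-initially before a back vowel)
  suneru → suniru   (e→i after a consonant, before r)
So the Totor cognate is 'suniru'.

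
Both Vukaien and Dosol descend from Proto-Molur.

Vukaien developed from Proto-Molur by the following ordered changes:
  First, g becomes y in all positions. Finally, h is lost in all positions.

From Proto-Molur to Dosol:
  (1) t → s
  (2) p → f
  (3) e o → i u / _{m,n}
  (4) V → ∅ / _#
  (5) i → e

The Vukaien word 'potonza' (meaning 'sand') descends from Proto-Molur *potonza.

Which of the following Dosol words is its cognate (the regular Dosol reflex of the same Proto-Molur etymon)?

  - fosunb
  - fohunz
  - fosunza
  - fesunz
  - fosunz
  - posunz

Dosol: *potonza > posonza > fosonza > fosunza > fosunz  (by unconditioned shift, unconditioned shift, pre-nasal raising, apocope)

fosunz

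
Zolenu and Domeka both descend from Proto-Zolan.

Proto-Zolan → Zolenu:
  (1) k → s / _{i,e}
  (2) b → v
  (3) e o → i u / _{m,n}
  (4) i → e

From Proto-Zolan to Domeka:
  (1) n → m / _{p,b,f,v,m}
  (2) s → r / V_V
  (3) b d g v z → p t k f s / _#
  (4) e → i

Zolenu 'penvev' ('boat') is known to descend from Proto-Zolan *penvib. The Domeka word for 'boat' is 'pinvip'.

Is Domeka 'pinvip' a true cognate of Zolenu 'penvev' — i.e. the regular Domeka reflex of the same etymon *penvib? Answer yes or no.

Derive the expected Domeka reflex of *penvib:
Domeka: *penvib > pemvib > pemvip > pimvip  (by nasal place assimilation, final devoicing, vowel merger)
The regular Domeka reflex would be 'pimvip', but the attested form is 'pinvip'. The correspondence is irregular, so they are not cognates (the Domeka form has a different source).

no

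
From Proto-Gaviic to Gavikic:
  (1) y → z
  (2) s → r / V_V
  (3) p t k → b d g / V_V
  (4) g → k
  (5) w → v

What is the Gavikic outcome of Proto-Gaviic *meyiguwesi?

Gavikic: *meyiguwesi
  meyiguwesi → meziguwesi   [unconditioned shift]
  meziguwesi → meziguweri   [rhotacism]
  meziguweri (rule 3 does not apply)
  meziguweri → mezikuweri   [unconditioned shift]
  mezikuweri → mezikuveri   [unconditioned shift]
  giving Gavikic mezikuveri.

mezikuveri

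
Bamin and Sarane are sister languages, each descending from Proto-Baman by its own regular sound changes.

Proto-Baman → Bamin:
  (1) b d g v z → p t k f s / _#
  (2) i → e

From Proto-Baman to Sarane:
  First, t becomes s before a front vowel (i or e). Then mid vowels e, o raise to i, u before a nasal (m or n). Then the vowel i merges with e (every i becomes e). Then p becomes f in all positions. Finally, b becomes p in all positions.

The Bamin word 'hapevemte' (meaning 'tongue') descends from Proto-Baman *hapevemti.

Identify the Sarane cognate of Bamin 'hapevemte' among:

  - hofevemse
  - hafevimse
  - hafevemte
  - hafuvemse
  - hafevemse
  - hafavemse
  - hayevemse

hafevemse

Sarane: start from *hapevemti.
  rule 1 (palatalisation): hapevemti → hapevemsi
  rule 2 (pre-nasal raising): hapevemsi → hapevimsi
  rule 3 (vowel merger): hapevimsi → hapevemse
  rule 4 (unconditioned shift): hapevemse → hafevemse
  rule 5: no change — hafevemse
  ⇒ Sarane hafevemse
The other candidates each miss or misapply at least one Sarane change.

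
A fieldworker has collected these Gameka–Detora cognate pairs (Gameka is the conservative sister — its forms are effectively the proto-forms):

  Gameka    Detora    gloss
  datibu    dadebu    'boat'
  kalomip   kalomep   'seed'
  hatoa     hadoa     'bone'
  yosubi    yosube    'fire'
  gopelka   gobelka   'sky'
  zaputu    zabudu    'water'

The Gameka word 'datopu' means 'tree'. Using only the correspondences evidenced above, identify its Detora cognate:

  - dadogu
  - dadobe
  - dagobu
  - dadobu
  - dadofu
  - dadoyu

dadobu

hatoa ~ hadoa — Gameka t corresponds to Detora d between vowels (before a back vowel).
zaputu ~ zabudu — Gameka p corresponds to Detora b between vowels (before a back vowel).
Applying these to Gameka 'datopu':
  datopu → dadopu   (t→d between vowels (before a back vowel))
  dadopu → dadobu   (p→b between vowels (before a back vowel))
So the Detora cognate is 'dadobu'.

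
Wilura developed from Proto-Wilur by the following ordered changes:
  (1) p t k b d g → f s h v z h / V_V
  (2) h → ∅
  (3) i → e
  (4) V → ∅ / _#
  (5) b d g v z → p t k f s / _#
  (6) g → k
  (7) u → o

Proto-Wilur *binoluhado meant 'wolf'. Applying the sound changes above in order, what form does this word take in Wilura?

benoloas

Wilura: start from *binoluhado.
  rule 1 (intervocalic lenition): binoluhado → binoluhazo
  rule 2 (h-loss): binoluhazo → binoluazo
  rule 3 (vowel merger): binoluazo → benoluazo
  rule 4 (apocope): benoluazo → benoluaz
  rule 5 (final devoicing): benoluaz → benoluas
  rule 6: no change — benoluas
  rule 7 (vowel merger): benoluas → benoloas
  ⇒ Wilura benoloas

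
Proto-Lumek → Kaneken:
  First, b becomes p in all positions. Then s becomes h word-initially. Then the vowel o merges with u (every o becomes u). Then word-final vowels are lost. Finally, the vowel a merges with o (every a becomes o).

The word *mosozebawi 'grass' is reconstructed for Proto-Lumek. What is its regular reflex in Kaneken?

musuzepow

Kaneken: *mosozebawi
  mosozebawi → mosozepawi   [unconditioned shift]
  mosozepawi (rule 2 does not apply)
  mosozepawi → musuzepawi   [vowel merger]
  musuzepawi → musuzepaw   [apocope]
  musuzepaw → musuzepow   [vowel merger]
  giving Kaneken musuzepow.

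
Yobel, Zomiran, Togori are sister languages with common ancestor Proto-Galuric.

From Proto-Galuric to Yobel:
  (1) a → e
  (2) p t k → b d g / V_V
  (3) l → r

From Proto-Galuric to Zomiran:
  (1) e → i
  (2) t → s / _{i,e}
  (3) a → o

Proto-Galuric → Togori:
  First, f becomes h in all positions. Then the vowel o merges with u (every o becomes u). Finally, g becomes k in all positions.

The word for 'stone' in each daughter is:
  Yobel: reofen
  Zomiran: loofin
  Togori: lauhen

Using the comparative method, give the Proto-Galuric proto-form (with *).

Position 4: Yobel has f, Zomiran has f, Togori has h. Yobel preserves f here (none of its changes turn any other segment into f), so the proto-segment is *f.
Position 5: Yobel has e, Zomiran has i, Togori has e. Togori preserves e here (none of its changes turn any other segment into e), so the proto-segment is *e.
Verify the candidate proto-form against each daughter:
Yobel: *laofen > leofen > reofen  (by vowel merger, unconditioned shift)
Zomiran: *laofen > laofin > loofin  (by vowel merger, vowel merger)
Togori: start from *laofen.
  rule 1 (unconditioned shift): laofen → laohen
  rule 2 (vowel merger): laohen → lauhen
  rule 3: no change — lauhen
  ⇒ Togori lauhen
No other proto-form is consistent with every reflex, so the reconstruction is *laofen.

*laofen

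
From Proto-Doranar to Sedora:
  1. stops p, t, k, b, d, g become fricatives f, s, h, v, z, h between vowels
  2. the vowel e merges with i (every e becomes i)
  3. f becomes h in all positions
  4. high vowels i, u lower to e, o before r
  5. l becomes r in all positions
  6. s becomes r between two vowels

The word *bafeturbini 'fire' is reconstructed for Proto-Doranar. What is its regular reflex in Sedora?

bahirorbini

Sedora: start from *bafeturbini.
  rule 1 (intervocalic lenition): bafeturbini → bafesurbini
  rule 2 (vowel merger): bafesurbini → bafisurbini
  rule 3 (unconditioned shift): bafisurbini → bahisurbini
  rule 4 (pre-rhotic lowering): bahisurbini → bahisorbini
  rule 5: no change — bahisorbini
  rule 6 (rhotacism): bahisorbini → bahirorbini
  ⇒ Sedora bahirorbini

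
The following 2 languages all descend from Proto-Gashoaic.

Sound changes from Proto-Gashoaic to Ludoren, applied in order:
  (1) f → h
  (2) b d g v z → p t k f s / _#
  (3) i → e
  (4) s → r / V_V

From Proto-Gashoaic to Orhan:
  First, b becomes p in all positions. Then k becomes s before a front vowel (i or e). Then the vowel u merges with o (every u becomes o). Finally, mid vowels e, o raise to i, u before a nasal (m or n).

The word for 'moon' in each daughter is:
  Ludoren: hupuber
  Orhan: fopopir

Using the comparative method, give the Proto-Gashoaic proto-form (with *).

*fupubir

Position 4: Ludoren has u, Orhan has o. Ludoren preserves u here (none of its changes turn any other segment into u), so the proto-segment is *u.
Position 1: Ludoren has h, Orhan has f. Orhan preserves f here (none of its changes turn any other segment into f), so the proto-segment is *f.
Position 6: Ludoren has e, Orhan has i. Taking the neighbouring segments as reconstructed: Ludoren e could go back to *e or *i; Orhan i can only go back to *i — the one source consistent with every daughter is *i.
This points to *fupubir. Verify forward in each daughter:
Ludoren: start from *fupubir.
  rule 1 (unconditioned shift): fupubir → hupubir
  rule 2: no change — hupubir
  rule 3 (vowel merger): hupubir → hupuber
  rule 4: no change — hupuber
  ⇒ Ludoren hupuber
Orhan: *fupubir
  fupubir → fupupir   [unconditioned shift]
  fupupir (rule 2 does not apply)
  fupupir → fopopir   [vowel merger]
  fopopir (rule 4 does not apply)
  giving Orhan fopopir.
*fupubir is the unique common source.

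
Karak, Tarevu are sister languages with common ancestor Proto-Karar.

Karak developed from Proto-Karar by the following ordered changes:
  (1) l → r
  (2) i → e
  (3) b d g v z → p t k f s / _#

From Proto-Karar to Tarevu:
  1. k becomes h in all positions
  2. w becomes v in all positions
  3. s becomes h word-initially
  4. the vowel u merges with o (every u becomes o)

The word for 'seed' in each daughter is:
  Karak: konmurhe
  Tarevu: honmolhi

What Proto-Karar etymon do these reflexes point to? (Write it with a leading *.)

*konmulhi

Position 1: Karak has k, Tarevu has h. Taking the neighbouring segments as reconstructed: Karak k can only go back to *k; Tarevu h could go back to *k or *s or *h — the one source consistent with every daughter is *k.
Position 6: Karak has r, Tarevu has l. Tarevu preserves l here (none of its changes turn any other segment into l), so the proto-segment is *l.
Verify the candidate proto-form against each daughter:
Karak: *konmulhi > konmurhi > konmurhe  (by unconditioned shift, vowel merger)
Tarevu: *konmulhi > honmulhi > honmolhi  (by unconditioned shift, vowel merger)
*konmulhi is the unique common source.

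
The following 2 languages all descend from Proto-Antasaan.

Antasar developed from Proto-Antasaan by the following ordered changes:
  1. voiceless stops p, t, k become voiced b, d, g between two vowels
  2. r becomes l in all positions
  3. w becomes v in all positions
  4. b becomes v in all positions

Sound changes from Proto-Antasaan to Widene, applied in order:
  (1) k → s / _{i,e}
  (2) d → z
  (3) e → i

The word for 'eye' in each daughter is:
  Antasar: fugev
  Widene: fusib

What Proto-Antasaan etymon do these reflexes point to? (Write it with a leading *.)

Position 3: Antasar has g, Widene has s. Taking the neighbouring segments as reconstructed: Antasar g could go back to *k or *g; Widene s could go back to *k or *s — the one source consistent with every daughter is *k.
Position 5: Antasar has v, Widene has b. Widene preserves b here (none of its changes turn any other segment into b), so the proto-segment is *b.
Continuing position by position gives *fukeb; check it forward:
Antasar: start from *fukeb.
  rule 1 (intervocalic voicing): fukeb → fugeb
  rule 2: no change — fugeb
  rule 3: no change — fugeb
  rule 4 (unconditioned shift): fugeb → fugev
  ⇒ Antasar fugev
Widene: *fukeb
  fukeb → fuseb   [palatalisation]
  fuseb (rule 2 does not apply)
  fuseb → fusib   [vowel merger]
  giving Widene fusib.
No other proto-form is consistent with every reflex, so the reconstruction is *fukeb.

*fukeb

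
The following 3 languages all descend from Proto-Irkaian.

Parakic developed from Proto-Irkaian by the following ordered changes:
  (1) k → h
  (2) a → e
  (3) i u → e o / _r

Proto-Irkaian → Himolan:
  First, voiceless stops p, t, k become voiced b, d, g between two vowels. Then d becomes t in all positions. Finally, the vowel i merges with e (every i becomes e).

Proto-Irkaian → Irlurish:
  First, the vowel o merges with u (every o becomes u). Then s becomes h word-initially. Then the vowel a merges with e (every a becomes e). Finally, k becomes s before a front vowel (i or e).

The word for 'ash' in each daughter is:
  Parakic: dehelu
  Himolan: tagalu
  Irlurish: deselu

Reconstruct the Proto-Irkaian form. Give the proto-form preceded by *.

Position 3: Parakic has h, Himolan has g, Irlurish has s. Taking the neighbouring segments as reconstructed: Parakic h could go back to *k or *h; Himolan g could go back to *k or *g; Irlurish s could go back to *k or *s — the one source consistent with every daughter is *k.
Position 2: Parakic has e, Himolan has a, Irlurish has e. Himolan preserves a here (none of its changes turn any other segment into a), so the proto-segment is *a.
Verify the candidate proto-form against each daughter:
Parakic: start from *dakalu.
  rule 1 (unconditioned shift): dakalu → dahalu
  rule 2 (vowel merger): dahalu → dehelu
  rule 3: no change — dehelu
  ⇒ Parakic dehelu
Himolan: *dakalu
  dakalu → dagalu   [intervocalic voicing]
  dagalu → tagalu   [unconditioned shift]
  tagalu (rule 3 does not apply)
  giving Himolan tagalu.
Irlurish: *dakalu
  dakalu (rule 1 does not apply)
  dakalu (rule 2 does not apply)
  dakalu → dekelu   [vowel merger]
  dekelu → deselu   [palatalisation]
  giving Irlurish deselu.
No other proto-form is consistent with every reflex, so the reconstruction is *dakalu.

*dakalu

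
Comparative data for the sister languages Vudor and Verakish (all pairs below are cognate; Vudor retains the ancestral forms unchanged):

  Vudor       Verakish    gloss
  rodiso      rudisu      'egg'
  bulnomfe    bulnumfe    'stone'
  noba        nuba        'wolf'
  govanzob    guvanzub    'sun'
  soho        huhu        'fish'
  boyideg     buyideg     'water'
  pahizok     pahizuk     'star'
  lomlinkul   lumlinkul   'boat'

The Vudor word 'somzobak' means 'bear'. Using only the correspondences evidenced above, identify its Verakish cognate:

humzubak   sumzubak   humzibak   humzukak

humzubak

soho ~ huhu — Vudor s corresponds to Verakish h word-initially before a back vowel.
bulnomfe ~ bulnumfe, lomlinkul ~ lumlinkul — Vudor o corresponds to Verakish u after a consonant, before a nasal.
noba ~ nuba, govanzob ~ guvanzub — Vudor o corresponds to Verakish u after a consonant, before a labial obstruent.
Applying these to Vudor 'somzobak':
  somzobak → homzobak   (s→h word-initially before a back vowel)
  homzobak → humzobak   (o→u after a consonant, before a nasal)
  humzobak → humzubak   (o→u after a consonant, before a labial obstruent)
So the Verakish cognate is 'humzubak'.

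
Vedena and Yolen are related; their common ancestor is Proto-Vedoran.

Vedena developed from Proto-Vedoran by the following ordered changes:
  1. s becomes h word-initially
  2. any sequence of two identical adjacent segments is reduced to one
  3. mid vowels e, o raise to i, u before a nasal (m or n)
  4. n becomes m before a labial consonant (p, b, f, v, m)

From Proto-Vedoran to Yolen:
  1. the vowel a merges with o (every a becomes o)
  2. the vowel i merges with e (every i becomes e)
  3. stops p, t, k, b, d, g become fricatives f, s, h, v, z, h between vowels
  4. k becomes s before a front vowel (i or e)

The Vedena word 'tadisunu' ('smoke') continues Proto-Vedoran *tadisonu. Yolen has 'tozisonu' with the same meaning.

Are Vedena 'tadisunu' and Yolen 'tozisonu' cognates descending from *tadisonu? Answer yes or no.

no

Derive the expected Yolen reflex of *tadisonu:
Yolen: start from *tadisonu.
  rule 1 (vowel merger): tadisonu → todisonu
  rule 2 (vowel merger): todisonu → todesonu
  rule 3 (intervocalic lenition): todesonu → tozesonu
  rule 4: no change — tozesonu
  ⇒ Yolen tozesonu
The regular Yolen reflex would be 'tozesonu', but the attested form is 'tozisonu'. The correspondence is irregular, so they are not cognates (the Yolen form has a different source).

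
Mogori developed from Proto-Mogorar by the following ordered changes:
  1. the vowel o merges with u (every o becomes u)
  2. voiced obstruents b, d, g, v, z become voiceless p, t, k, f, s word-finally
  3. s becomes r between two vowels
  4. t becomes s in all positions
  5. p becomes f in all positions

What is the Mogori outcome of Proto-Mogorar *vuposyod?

Mogori: *vuposyod > vupusyud > vupusyut > vupusyus > vufusyus  (by vowel merger, final devoicing, unconditioned shift, unconditioned shift)

vufusyus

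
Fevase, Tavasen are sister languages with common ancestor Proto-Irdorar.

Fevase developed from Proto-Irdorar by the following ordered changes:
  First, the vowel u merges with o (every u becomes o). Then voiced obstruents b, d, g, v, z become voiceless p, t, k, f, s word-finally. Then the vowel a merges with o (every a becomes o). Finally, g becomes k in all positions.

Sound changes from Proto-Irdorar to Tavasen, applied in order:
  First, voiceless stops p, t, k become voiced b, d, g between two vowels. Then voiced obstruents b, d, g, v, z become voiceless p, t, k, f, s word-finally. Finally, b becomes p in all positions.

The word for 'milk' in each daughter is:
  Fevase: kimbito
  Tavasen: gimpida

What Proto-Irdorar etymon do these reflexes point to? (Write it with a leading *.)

Position 6: Fevase has t, Tavasen has d. Taking the neighbouring segments as reconstructed: Fevase t can only go back to *t; Tavasen d could go back to *t or *d — the one source consistent with every daughter is *t.
Position 7: Fevase has o, Tavasen has a. Tavasen preserves a here (none of its changes turn any other segment into a), so the proto-segment is *a.
Continuing position by position gives *gimbita; check it forward:
Fevase: start from *gimbita.
  rule 1: no change — gimbita
  rule 2: no change — gimbita
  rule 3 (vowel merger): gimbita → gimbito
  rule 4 (unconditioned shift): gimbito → kimbito
  ⇒ Fevase kimbito
Tavasen: start from *gimbita.
  rule 1 (intervocalic voicing): gimbita → gimbida
  rule 2: no change — gimbida
  rule 3 (unconditioned shift): gimbida → gimpida
  ⇒ Tavasen gimpida
No other proto-form is consistent with every reflex, so the reconstruction is *gimbita.

*gimbita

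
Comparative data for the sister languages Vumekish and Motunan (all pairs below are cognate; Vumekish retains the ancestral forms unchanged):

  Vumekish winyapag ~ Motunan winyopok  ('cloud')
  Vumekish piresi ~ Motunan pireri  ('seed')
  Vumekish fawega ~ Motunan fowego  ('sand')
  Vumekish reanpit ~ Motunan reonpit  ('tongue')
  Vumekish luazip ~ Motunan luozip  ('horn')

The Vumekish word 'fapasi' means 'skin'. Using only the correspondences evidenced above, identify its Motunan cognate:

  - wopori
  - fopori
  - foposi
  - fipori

winyapag ~ winyopok — Vumekish a corresponds to Motunan o after a consonant, before a labial obstruent.
winyapag ~ winyopok, fawega ~ fowego — Vumekish a corresponds to Motunan o after a consonant, before a consonant other than r, m, n, p, b, f, v.
piresi ~ pireri — Vumekish s corresponds to Motunan r between vowels (before a front vowel).
Applying these to Vumekish 'fapasi':
  fapasi → fopasi   (a→o after a consonant, before a labial obstruent)
  fopasi → foposi   (a→o after a consonant, before a consonant other than r, m, n, p, b, f, v)
  foposi → fopori   (s→r between vowels (before a front vowel))
So the Motunan cognate is 'fopori'.

fopori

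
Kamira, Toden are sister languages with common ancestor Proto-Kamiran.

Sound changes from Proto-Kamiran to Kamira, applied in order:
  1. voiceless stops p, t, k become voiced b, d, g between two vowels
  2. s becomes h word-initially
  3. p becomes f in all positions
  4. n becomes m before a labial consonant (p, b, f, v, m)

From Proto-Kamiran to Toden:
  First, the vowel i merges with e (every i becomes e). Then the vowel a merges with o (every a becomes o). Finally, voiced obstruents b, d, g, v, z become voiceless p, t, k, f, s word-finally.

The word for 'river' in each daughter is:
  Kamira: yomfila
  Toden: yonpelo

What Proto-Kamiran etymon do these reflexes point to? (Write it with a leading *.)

*yonpila

Position 7: Kamira has a, Toden has o. Kamira preserves a here (none of its changes turn any other segment into a), so the proto-segment is *a.
Position 3: Kamira has m, Toden has n. Toden preserves n here (none of its changes turn any other segment into n), so the proto-segment is *n.
Position 5: Kamira has i, Toden has e. Kamira preserves i here (none of its changes turn any other segment into i), so the proto-segment is *i.
Continuing position by position gives *yonpila; check it forward:
Kamira: start from *yonpila.
  rule 1: no change — yonpila
  rule 2: no change — yonpila
  rule 3 (unconditioned shift): yonpila → yonfila
  rule 4 (nasal place assimilation): yonfila → yomfila
  ⇒ Kamira yomfila
Toden: start from *yonpila.
  rule 1 (vowel merger): yonpila → yonpela
  rule 2 (vowel merger): yonpela → yonpelo
  rule 3: no change — yonpelo
  ⇒ Toden yonpelo
*yonpila is the unique common source.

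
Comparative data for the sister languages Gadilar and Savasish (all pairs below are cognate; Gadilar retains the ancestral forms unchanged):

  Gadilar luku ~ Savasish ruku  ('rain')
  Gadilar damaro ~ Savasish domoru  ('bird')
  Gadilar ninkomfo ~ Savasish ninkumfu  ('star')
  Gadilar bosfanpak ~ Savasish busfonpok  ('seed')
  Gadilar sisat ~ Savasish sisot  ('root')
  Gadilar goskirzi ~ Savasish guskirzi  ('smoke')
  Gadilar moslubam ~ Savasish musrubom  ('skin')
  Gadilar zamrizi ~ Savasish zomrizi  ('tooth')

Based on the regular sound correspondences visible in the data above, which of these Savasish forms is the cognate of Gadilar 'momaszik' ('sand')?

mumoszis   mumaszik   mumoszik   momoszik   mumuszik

ninkomfo ~ ninkumfu — Gadilar o corresponds to Savasish u after a consonant, before a nasal.
bosfanpak ~ busfonpok, sisat ~ sisot — Gadilar a corresponds to Savasish o after a consonant, before a consonant other than r, m, n, p, b, f, v.
Applying these to Gadilar 'momaszik':
  momaszik → mumaszik   (o→u after a consonant, before a nasal)
  mumaszik → mumoszik   (a→o after a consonant, before a consonant other than r, m, n, p, b, f, v)
So the Savasish cognate is 'mumoszik'.

mumoszik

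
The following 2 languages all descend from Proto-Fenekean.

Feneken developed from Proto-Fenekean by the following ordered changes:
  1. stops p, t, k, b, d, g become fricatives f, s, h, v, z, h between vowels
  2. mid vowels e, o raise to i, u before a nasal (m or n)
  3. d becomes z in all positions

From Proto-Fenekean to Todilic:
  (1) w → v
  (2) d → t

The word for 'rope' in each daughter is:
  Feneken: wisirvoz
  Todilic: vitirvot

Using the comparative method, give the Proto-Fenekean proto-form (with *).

Position 1: Feneken has w, Todilic has v. Feneken preserves w here (none of its changes turn any other segment into w), so the proto-segment is *w.
Position 8: Feneken has z, Todilic has t. Taking the neighbouring segments as reconstructed: Feneken z could go back to *d or *z; Todilic t could go back to *t or *d — the one source consistent with every daughter is *d.
This points to *witirvod. Verify forward in each daughter:
Feneken: start from *witirvod.
  rule 1 (intervocalic lenition): witirvod → wisirvod
  rule 2: no change — wisirvod
  rule 3 (unconditioned shift): wisirvod → wisirvoz
  ⇒ Feneken wisirvoz
Todilic: *witirvod
  witirvod → vitirvod   [unconditioned shift]
  vitirvod → vitirvot   [unconditioned shift]
  giving Todilic vitirvot.
Only *witirvod yields all of Feneken wisirvoz, Todilic vitirvot.

*witirvod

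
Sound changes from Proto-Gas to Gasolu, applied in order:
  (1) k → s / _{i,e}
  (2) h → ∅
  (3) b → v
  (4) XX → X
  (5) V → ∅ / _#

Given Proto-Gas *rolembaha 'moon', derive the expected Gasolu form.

Gasolu: *rolembaha > rolembaa > rolemvaa > rolemva > rolemv  (by h-loss, unconditioned shift, degemination, apocope)

rolemv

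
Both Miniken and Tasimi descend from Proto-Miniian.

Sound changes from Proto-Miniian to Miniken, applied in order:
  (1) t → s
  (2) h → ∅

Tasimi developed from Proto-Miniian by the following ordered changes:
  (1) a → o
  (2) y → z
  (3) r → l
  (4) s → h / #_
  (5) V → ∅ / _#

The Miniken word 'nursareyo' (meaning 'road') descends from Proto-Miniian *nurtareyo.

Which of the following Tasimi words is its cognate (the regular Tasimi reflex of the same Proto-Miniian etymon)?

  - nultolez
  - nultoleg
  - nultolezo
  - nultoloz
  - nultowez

Tasimi: *nurtareyo
  nurtareyo → nurtoreyo   [vowel merger]
  nurtoreyo → nurtorezo   [unconditioned shift]
  nurtorezo → nultolezo   [unconditioned shift]
  nultolezo (rule 4 does not apply)
  nultolezo → nultolez   [apocope]
  giving Tasimi nultolez.

nultolez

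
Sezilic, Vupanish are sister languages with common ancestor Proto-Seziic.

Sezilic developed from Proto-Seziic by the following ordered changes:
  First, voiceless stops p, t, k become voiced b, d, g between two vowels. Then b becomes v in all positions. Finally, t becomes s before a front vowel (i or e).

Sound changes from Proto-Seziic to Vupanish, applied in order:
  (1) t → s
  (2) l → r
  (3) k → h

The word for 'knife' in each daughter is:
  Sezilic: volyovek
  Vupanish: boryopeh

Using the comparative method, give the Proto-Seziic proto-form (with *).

Position 1: Sezilic has v, Vupanish has b. Vupanish preserves b here (none of its changes turn any other segment into b), so the proto-segment is *b.
Position 3: Sezilic has l, Vupanish has r. Sezilic preserves l here (none of its changes turn any other segment into l), so the proto-segment is *l.
Verify the candidate proto-form against each daughter:
Sezilic: *bolyopek > bolyobek > volyovek  (by intervocalic voicing, unconditioned shift)
Vupanish: *bolyopek > boryopek > boryopeh  (by unconditioned shift, unconditioned shift)
No other proto-form is consistent with every reflex, so the reconstruction is *bolyopek.

*bolyopek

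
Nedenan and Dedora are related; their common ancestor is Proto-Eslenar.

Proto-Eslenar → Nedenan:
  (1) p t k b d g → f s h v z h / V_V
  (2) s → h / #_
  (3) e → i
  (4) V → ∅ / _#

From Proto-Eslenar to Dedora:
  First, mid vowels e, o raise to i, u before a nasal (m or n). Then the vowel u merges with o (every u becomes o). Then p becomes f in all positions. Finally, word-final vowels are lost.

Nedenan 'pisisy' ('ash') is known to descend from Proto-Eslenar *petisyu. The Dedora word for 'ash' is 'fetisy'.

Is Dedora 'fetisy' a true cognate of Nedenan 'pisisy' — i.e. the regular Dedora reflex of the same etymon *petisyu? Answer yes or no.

Derive the expected Dedora reflex of *petisyu:
Dedora: start from *petisyu.
  rule 1: no change — petisyu
  rule 2 (vowel merger): petisyu → petisyo
  rule 3 (unconditioned shift): petisyo → fetisyo
  rule 4 (apocope): fetisyo → fetisy
  ⇒ Dedora fetisy
Dedora 'fetisy' matches the regular reflex exactly, so the pair is cognate.

yes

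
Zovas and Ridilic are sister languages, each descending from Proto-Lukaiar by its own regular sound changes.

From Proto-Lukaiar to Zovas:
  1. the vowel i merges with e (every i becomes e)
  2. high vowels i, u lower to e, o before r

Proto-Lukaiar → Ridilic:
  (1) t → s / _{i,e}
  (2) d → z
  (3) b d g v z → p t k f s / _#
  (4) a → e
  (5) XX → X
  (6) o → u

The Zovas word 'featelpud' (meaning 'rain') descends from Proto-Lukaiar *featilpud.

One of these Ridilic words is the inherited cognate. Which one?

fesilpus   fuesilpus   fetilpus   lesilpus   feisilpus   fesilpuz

fesilpus

Ridilic: *featilpud
  featilpud → feasilpud   [palatalisation]
  feasilpud → feasilpuz   [unconditioned shift]
  feasilpuz → feasilpus   [final devoicing]
  feasilpus → feesilpus   [vowel merger]
  feesilpus → fesilpus   [degemination]
  fesilpus (rule 6 does not apply)
  giving Ridilic fesilpus.
Only 'fesilpus' matches the regular Ridilic development of *featilpud.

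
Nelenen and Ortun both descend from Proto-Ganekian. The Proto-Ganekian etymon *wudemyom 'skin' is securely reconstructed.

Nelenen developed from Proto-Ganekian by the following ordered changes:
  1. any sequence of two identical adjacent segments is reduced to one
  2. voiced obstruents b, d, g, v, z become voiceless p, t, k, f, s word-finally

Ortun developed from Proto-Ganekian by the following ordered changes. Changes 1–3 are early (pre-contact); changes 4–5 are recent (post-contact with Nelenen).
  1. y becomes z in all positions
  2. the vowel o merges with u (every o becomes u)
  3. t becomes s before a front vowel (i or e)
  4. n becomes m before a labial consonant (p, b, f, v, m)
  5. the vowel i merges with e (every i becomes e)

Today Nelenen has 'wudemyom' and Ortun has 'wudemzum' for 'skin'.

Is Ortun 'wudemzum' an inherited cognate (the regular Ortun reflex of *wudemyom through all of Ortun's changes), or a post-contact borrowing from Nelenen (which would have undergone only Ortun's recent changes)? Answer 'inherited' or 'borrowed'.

inherited

If inherited, *wudemyom would pass through all of Ortun's changes:
Ortun: *wudemyom
  wudemyom → wudemzom   [unconditioned shift]
  wudemzom → wudemzum   [vowel merger]
  wudemzum (rule 3 does not apply)
  wudemzum (rule 4 does not apply)
  wudemzum (rule 5 does not apply)
  giving Ortun wudemzum.
If borrowed from Nelenen 'wudemyom' after the early changes, it would undergo only the recent ones:
  rule 4 (nasal place assimilation): no change (wudemyom)
  rule 5 (vowel merger): no change (wudemyom)
  ⇒ as a loan: wudemyom
Ortun 'wudemzum' matches the inherited outcome exactly, so it is an inherited cognate, not a loan.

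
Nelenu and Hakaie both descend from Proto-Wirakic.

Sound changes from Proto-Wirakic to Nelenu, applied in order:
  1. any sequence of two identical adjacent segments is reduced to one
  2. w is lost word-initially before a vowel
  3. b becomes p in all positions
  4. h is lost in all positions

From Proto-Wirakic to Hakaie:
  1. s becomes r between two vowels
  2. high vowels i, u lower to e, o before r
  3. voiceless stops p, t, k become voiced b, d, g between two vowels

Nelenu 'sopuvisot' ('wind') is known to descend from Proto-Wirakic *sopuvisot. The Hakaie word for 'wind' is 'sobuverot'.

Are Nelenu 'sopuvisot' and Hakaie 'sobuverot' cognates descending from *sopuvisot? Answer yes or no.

yes

Derive the expected Hakaie reflex of *sopuvisot:
Hakaie: start from *sopuvisot.
  rule 1 (rhotacism): sopuvisot → sopuvirot
  rule 2 (pre-rhotic lowering): sopuvirot → sopuverot
  rule 3 (intervocalic voicing): sopuverot → sobuverot
  ⇒ Hakaie sobuverot
Hakaie 'sobuverot' matches the regular reflex exactly, so the pair is cognate.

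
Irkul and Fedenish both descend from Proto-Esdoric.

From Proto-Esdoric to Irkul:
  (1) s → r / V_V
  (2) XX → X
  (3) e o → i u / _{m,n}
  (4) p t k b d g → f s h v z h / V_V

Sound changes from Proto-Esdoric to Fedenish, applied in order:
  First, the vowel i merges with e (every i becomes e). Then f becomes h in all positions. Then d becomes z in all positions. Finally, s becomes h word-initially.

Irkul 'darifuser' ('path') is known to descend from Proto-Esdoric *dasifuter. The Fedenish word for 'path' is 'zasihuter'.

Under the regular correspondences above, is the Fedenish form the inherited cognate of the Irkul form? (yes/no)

Derive the expected Fedenish reflex of *dasifuter:
Fedenish: *dasifuter
  dasifuter → dasefuter   [vowel merger]
  dasefuter → dasehuter   [unconditioned shift]
  dasehuter → zasehuter   [unconditioned shift]
  zasehuter (rule 4 does not apply)
  giving Fedenish zasehuter.
The regular Fedenish reflex would be 'zasehuter', but the attested form is 'zasihuter'. The correspondence is irregular, so they are not cognates (the Fedenish form has a different source).

no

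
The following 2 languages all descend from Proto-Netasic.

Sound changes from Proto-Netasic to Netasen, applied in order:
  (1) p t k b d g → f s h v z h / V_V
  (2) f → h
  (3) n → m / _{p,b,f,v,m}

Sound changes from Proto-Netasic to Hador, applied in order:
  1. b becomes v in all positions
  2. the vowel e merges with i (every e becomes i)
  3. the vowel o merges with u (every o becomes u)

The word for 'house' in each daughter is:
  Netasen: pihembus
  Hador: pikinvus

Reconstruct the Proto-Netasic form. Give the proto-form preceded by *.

Position 3: Netasen has h, Hador has k. Hador preserves k here (none of its changes turn any other segment into k), so the proto-segment is *k.
Position 5: Netasen has m, Hador has n. Hador preserves n here (none of its changes turn any other segment into n), so the proto-segment is *n.
This points to *pikenbus. Verify forward in each daughter:
Netasen: *pikenbus > pihenbus > pihembus  (by intervocalic lenition, nasal place assimilation)
Hador: start from *pikenbus.
  rule 1 (unconditioned shift): pikenbus → pikenvus
  rule 2 (vowel merger): pikenvus → pikinvus
  rule 3: no change — pikinvus
  ⇒ Hador pikinvus
Only *pikenbus yields all of Netasen pihembus, Hador pikinvus.

*pikenbus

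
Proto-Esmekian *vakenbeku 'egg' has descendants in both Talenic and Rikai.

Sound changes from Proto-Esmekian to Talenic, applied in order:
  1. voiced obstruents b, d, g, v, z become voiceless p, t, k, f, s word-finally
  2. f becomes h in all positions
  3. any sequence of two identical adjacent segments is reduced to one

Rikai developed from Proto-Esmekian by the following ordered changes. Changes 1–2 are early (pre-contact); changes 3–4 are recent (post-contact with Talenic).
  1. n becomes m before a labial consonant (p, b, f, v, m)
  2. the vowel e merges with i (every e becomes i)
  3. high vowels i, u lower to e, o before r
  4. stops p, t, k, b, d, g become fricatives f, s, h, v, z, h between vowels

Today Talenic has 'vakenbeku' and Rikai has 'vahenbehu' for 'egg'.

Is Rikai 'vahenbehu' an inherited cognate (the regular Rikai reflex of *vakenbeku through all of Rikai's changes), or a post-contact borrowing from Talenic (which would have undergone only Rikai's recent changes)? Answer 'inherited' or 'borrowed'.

If inherited, *vakenbeku would pass through all of Rikai's changes:
Rikai: start from *vakenbeku.
  rule 1 (nasal place assimilation): vakenbeku → vakembeku
  rule 2 (vowel merger): vakembeku → vakimbiku
  rule 3: no change — vakimbiku
  rule 4 (intervocalic lenition): vakimbiku → vahimbihu
  ⇒ Rikai vahimbihu
If borrowed from Talenic 'vakenbeku' after the early changes, it would undergo only the recent ones:
  rule 3 (pre-rhotic lowering): no change (vakenbeku)
  rule 4 (intervocalic lenition): vakenbeku → vahenbehu
  ⇒ as a loan: vahenbehu
Rikai 'vahenbehu' matches the loan outcome 'vahenbehu', not the inherited 'vahimbihu' — it skipped the early Rikai changes, so it was borrowed from Talenic.

borrowed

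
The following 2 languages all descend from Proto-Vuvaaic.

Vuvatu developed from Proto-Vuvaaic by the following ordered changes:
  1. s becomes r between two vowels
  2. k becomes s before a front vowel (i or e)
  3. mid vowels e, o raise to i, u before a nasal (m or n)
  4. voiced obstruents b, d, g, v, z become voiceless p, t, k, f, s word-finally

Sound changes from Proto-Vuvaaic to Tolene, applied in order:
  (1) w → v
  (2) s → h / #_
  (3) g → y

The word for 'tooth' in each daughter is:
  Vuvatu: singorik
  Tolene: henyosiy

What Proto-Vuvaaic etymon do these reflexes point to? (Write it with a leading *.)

Position 6: Vuvatu has r, Tolene has s. Tolene preserves s here (none of its changes turn any other segment into s), so the proto-segment is *s.
Position 4: Vuvatu has g, Tolene has y. Vuvatu preserves g here (none of its changes turn any other segment into g), so the proto-segment is *g.
This points to *sengosig. Verify forward in each daughter:
Vuvatu: *sengosig
  sengosig → sengorig   [rhotacism]
  sengorig (rule 2 does not apply)
  sengorig → singorig   [pre-nasal raising]
  singorig → singorik   [final devoicing]
  giving Vuvatu singorik.
Tolene: start from *sengosig.
  rule 1: no change — sengosig
  rule 2 (debuccalisation): sengosig → hengosig
  rule 3 (unconditioned shift): hengosig → henyosiy
  ⇒ Tolene henyosiy
No other proto-form is consistent with every reflex, so the reconstruction is *sengosig.

*sengosig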